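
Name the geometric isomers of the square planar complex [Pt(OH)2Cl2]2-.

cis and trans

The distinct arrangements are (2 in all): OH cis; OH trans.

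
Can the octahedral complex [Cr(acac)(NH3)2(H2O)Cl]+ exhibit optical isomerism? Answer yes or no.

yes

Each acac is bidentate and must span two cis positions.
The distinct arrangements are (4 in all): NH3 cis (3 arrangements, 2 chiral); NH3 trans.
Of these, 2 lack any improper symmetry element and so occur as enantiomeric pairs, giving 4 + 2 = 6 stereoisomers in total.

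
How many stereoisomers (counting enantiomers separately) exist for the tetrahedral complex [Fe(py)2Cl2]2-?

Only one geometric arrangement is possible.

1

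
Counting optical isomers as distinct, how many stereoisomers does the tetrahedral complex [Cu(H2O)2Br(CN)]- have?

In a tetrahedral complex all four positions are equivalent and every pair of ligands is adjacent — there is no cis/trans distinction.
Only one geometric arrangement is possible.

1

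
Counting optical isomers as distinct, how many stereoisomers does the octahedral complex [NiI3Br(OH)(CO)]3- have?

5

An octahedron has six vertices in three trans pairs; every non-trans pair is cis.
There are 4 geometric isomers: I mer (3 arrangements); I fac (chiral).
One of these lacks any improper symmetry element and so occurs as an enantiomeric pair, giving 4 + 1 = 5 stereoisomers in total.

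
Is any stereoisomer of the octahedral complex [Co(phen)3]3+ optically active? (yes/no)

Each phen is bidentate and must span two cis positions.
Only one geometric arrangement is possible; it has no improper symmetry element, so it exists as a pair of enantiomers (2 stereoisomers).

yes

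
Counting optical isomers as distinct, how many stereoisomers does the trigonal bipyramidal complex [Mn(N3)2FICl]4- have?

A trigonal bipyramid has two axial and three equatorial sites, which are chemically inequivalent.
Systematic enumeration (placing each ligand type in turn and discarding arrangements equivalent by rotation or reflection) gives 7 geometric isomers.
Of these, 3 lack any improper symmetry element and so occur as enantiomeric pairs, giving 7 + 3 = 10 stereoisomers in total.

10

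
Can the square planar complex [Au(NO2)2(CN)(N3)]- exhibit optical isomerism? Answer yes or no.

A square has two trans pairs of vertices; adjacent vertices are cis.
The distinct arrangements are (2 in all): NO2 cis; NO2 trans.
Each arrangement has an internal mirror plane or centre of symmetry, so none is chiral.

no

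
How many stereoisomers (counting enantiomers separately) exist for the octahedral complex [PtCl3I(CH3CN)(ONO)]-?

5

An octahedron has six vertices in three trans pairs; every non-trans pair is cis.
There are 4 geometric isomers: Cl mer (3 arrangements); Cl fac (chiral).
One of these lacks any improper symmetry element and so occurs as an enantiomeric pair, giving 4 + 1 = 5 stereoisomers in total.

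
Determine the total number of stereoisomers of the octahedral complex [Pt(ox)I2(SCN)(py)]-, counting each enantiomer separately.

6

The six octahedral sites form three mutually perpendicular trans pairs.
Each ox is bidentate and must span two cis positions.
The distinct arrangements are (4 in all): I trans; I cis (3 arrangements, 2 chiral).
Of these, 2 lack any improper symmetry element and so occur as enantiomeric pairs, giving 4 + 2 = 6 stereoisomers in total.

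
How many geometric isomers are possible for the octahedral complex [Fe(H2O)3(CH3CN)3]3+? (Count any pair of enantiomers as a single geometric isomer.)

2

In an octahedral complex each vertex has one trans partner and four cis neighbours.
There are 2 geometric isomers: H2O mer; H2O fac.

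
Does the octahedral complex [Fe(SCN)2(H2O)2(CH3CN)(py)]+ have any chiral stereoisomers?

yes

The six octahedral sites form three mutually perpendicular trans pairs.
Systematic placement gives 6 geometric isomers: SCN cis, H2O cis (3 arrangements, 2 chiral); SCN trans, H2O cis; SCN cis, H2O trans; SCN trans, H2O trans.
Of these, 2 lack any improper symmetry element and so occur as enantiomeric pairs, giving 6 + 2 = 8 stereoisomers in total.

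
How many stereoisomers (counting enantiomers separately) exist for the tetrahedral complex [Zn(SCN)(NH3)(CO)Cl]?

Only one geometric arrangement is possible; it has no improper symmetry element, so it exists as a pair of enantiomers (2 stereoisomers).

2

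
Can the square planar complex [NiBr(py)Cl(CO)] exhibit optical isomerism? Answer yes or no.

There are 3 geometric isomers: (Br/Cl trans, CO/py trans); (Br/py trans, CO/Cl trans); (Br/CO trans, Cl/py trans).
Each arrangement has an internal mirror plane or centre of symmetry, so none is chiral.

no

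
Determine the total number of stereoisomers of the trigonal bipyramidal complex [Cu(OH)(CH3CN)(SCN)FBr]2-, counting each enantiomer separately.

20

Exhaustive case analysis gives 10 geometric isomers.
Of these, 10 lack any improper symmetry element and so occur as enantiomeric pairs, giving 10 + 10 = 20 stereoisomers in total.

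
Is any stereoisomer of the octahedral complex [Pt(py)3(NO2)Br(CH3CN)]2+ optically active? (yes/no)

yes

In an octahedral complex each vertex has one trans partner and four cis neighbours.
Systematic placement gives 4 geometric isomers: py mer (3 arrangements); py fac (chiral).
One of these lacks any improper symmetry element and so occurs as an enantiomeric pair, giving 4 + 1 = 5 stereoisomers in total.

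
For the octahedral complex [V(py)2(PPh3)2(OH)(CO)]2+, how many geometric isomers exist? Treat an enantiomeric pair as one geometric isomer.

An octahedron has six vertices in three trans pairs; every non-trans pair is cis.
Working through the distinct placements yields 6 geometric isomers: py trans, PPh3 trans; py cis, PPh3 cis (3 arrangements, 2 chiral); py trans, PPh3 cis; py cis, PPh3 trans.

6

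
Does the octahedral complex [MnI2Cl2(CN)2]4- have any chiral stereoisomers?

In an octahedral complex each vertex has one trans partner and four cis neighbours.
The distinct arrangements are (5 in all): I trans, Cl trans, CN trans; I cis, Cl cis, CN trans; I trans, Cl cis, CN cis; I cis, Cl cis, CN cis (chiral); I cis, Cl trans, CN cis.
One of these lacks any improper symmetry element and so occurs as an enantiomeric pair, giving 5 + 1 = 6 stereoisomers in total.

yes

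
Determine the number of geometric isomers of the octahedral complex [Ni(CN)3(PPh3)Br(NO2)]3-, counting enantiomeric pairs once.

4

An octahedron has six vertices in three trans pairs; every non-trans pair is cis.
The distinct arrangements are (4 in all): CN mer (3 arrangements); CN fac (chiral).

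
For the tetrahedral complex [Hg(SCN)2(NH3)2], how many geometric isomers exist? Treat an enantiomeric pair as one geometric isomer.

In a tetrahedral complex all four positions are equivalent and every pair of ligands is adjacent — there is no cis/trans distinction.
Only one geometric arrangement is possible.

1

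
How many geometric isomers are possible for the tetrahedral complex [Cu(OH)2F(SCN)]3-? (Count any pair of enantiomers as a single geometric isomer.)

1

In a tetrahedral complex all four positions are equivalent and every pair of ligands is adjacent — there is no cis/trans distinction.
Only one geometric arrangement is possible.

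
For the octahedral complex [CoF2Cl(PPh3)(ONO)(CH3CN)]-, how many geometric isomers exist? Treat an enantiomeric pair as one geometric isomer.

In an octahedral complex each vertex has one trans partner and four cis neighbours.
Systematic enumeration (placing each ligand type in turn and discarding arrangements equivalent by rotation or reflection) gives 9 geometric isomers.

9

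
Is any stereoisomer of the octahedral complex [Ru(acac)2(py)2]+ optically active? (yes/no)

yes

An octahedron has six vertices in three trans pairs; every non-trans pair is cis.
Each acac is bidentate and must span two cis positions.
Working through the distinct placements yields 2 geometric isomers: py trans; py cis (chiral).
One of these lacks any improper symmetry element and so occurs as an enantiomeric pair, giving 2 + 1 = 3 stereoisomers in total.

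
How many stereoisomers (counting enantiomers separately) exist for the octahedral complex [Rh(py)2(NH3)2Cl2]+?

6

An octahedron has six vertices in three trans pairs; every non-trans pair is cis.
Systematic placement gives 5 geometric isomers: py trans, NH3 trans, Cl trans; py cis, NH3 cis, Cl trans; py trans, NH3 cis, Cl cis; py cis, NH3 cis, Cl cis (chiral); py cis, NH3 trans, Cl cis.
One of these lacks any improper symmetry element and so occurs as an enantiomeric pair, giving 5 + 1 = 6 stereoisomers in total.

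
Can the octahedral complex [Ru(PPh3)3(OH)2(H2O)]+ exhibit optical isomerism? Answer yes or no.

Working through the distinct placements yields 3 geometric isomers: PPh3 mer, OH cis; PPh3 mer, OH trans; PPh3 fac, OH cis.
Each arrangement has an internal mirror plane or centre of symmetry, so none is chiral.

no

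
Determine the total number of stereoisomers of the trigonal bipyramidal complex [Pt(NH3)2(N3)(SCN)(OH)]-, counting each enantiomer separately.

10

A trigonal bipyramid has two axial and three equatorial sites, which are chemically inequivalent.
Exhaustive case analysis gives 7 geometric isomers.
Of these, 3 lack any improper symmetry element and so occur as enantiomeric pairs, giving 7 + 3 = 10 stereoisomers in total.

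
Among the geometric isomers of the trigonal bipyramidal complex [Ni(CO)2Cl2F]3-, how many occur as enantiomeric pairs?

1

In a trigonal bipyramid the two axial positions differ from the three equatorial ones.
Placing the ligands in turn and identifying arrangements related by rotation or reflection leaves 5 distinct geometric isomers.
One of these lacks any improper symmetry element and so occurs as an enantiomeric pair, giving 5 + 1 = 6 stereoisomers in total.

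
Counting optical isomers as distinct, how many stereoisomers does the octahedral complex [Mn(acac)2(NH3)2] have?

In an octahedral complex each vertex has one trans partner and four cis neighbours.
Each acac is bidentate and must span two cis positions.
Working through the distinct placements yields 2 geometric isomers: NH3 trans; NH3 cis (chiral).
One of these lacks any improper symmetry element and so occurs as an enantiomeric pair, giving 2 + 1 = 3 stereoisomers in total.

3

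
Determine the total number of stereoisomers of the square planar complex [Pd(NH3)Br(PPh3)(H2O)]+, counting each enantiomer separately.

A square has two trans pairs of vertices; adjacent vertices are cis.
There are 3 geometric isomers: (Br/NH3 trans, H2O/PPh3 trans); (Br/PPh3 trans, H2O/NH3 trans); (Br/H2O trans, NH3/PPh3 trans).
Each arrangement has an internal mirror plane or centre of symmetry, so none is chiral.

3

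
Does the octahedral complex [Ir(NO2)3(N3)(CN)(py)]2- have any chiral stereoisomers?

yes

In an octahedral complex each vertex has one trans partner and four cis neighbours.
There are 4 geometric isomers: NO2 mer (3 arrangements); NO2 fac (chiral).
One of these lacks any improper symmetry element and so occurs as an enantiomeric pair, giving 4 + 1 = 5 stereoisomers in total.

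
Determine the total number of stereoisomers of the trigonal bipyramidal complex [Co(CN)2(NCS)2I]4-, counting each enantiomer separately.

A trigonal bipyramid has two axial and three equatorial sites, which are chemically inequivalent.
Exhaustive case analysis gives 5 geometric isomers.
One of these lacks any improper symmetry element and so occurs as an enantiomeric pair, giving 5 + 1 = 6 stereoisomers in total.

6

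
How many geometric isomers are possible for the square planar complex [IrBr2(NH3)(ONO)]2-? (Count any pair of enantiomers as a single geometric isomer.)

Systematic placement gives 2 geometric isomers: Br cis; Br trans.

2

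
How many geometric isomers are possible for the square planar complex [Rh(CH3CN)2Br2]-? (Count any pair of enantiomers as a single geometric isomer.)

In a square planar complex each vertex has one trans partner and two cis neighbours.
Working through the distinct placements yields 2 geometric isomers: CH3CN cis; CH3CN trans.

2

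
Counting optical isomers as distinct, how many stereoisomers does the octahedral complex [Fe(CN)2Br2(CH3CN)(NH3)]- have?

The six octahedral sites form three mutually perpendicular trans pairs.
There are 6 geometric isomers: CN cis, Br trans; CN trans, Br trans; CN cis, Br cis (3 arrangements, 2 chiral); CN trans, Br cis.
Of these, 2 lack any improper symmetry element and so occur as enantiomeric pairs, giving 6 + 2 = 8 stereoisomers in total.

8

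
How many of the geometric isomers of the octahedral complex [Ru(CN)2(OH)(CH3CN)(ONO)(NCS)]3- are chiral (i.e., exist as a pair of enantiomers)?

6

The six octahedral sites form three mutually perpendicular trans pairs.
Placing the ligands in turn and identifying arrangements related by rotation or reflection leaves 9 distinct geometric isomers.
Of these, 6 lack any improper symmetry element and so occur as enantiomeric pairs, giving 9 + 6 = 15 stereoisomers in total.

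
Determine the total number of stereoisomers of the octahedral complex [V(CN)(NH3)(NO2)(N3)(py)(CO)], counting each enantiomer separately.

30

Placing the ligands in turn and identifying arrangements related by rotation or reflection leaves 15 distinct geometric isomers.
Of these, 15 lack any improper symmetry element and so occur as enantiomeric pairs, giving 15 + 15 = 30 stereoisomers in total.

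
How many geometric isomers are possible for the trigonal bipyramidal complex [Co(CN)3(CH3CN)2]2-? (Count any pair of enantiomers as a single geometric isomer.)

3

Working through the distinct placements yields 3 geometric isomers: CH3CN both axial; CH3CN one axial, one equatorial; CH3CN both equatorial.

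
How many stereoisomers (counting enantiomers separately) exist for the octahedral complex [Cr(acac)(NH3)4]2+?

An octahedron has six vertices in three trans pairs; every non-trans pair is cis.
Each acac is bidentate and must span two cis positions.
Only one geometric arrangement is possible.

1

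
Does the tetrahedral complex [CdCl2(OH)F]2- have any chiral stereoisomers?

no

All four vertices of a tetrahedron are equivalent and mutually adjacent, so cis/trans isomerism cannot arise.
Only one geometric arrangement is possible.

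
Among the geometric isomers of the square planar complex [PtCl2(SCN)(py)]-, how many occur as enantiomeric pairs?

In a square planar complex each vertex has one trans partner and two cis neighbours.
The distinct arrangements are (2 in all): Cl cis; Cl trans.
Each arrangement has an internal mirror plane or centre of symmetry, so none is chiral.

0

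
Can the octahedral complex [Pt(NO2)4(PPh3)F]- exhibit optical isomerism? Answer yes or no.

no

There are 2 geometric isomers: PPh3 and F mutually cis; PPh3 and F mutually trans.
Each arrangement has an internal mirror plane or centre of symmetry, so none is chiral.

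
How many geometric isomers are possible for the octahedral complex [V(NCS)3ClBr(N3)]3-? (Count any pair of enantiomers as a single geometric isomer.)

4

The distinct arrangements are (4 in all): NCS mer (3 arrangements); NCS fac (chiral).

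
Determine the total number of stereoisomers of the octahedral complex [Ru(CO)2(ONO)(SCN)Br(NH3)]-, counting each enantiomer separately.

15

Exhaustive case analysis gives 9 geometric isomers.
Of these, 6 lack any improper symmetry element and so occur as enantiomeric pairs, giving 9 + 6 = 15 stereoisomers in total.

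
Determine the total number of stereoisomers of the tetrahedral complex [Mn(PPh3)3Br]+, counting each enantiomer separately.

In a tetrahedral complex all four positions are equivalent and every pair of ligands is adjacent — there is no cis/trans distinction.
Only one geometric arrangement is possible.

1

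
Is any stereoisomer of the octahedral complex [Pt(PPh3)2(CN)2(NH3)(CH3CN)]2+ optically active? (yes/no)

The six octahedral sites form three mutually perpendicular trans pairs.
Systematic placement gives 6 geometric isomers: PPh3 trans, CN cis; PPh3 cis, CN cis (3 arrangements, 2 chiral); PPh3 trans, CN trans; PPh3 cis, CN trans.
Of these, 2 lack any improper symmetry element and so occur as enantiomeric pairs, giving 6 + 2 = 8 stereoisomers in total.

yes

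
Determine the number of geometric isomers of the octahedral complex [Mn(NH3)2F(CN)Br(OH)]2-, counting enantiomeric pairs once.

The six octahedral sites form three mutually perpendicular trans pairs.
Exhaustive case analysis gives 9 geometric isomers.

9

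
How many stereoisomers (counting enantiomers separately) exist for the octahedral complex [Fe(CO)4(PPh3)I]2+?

2

The six octahedral sites form three mutually perpendicular trans pairs.
The distinct arrangements are (2 in all): PPh3 and I mutually trans; PPh3 and I mutually cis.
Each arrangement has an internal mirror plane or centre of symmetry, so none is chiral.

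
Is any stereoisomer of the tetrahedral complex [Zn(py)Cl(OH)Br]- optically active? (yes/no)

yes

In a tetrahedral complex all four positions are equivalent and every pair of ligands is adjacent — there is no cis/trans distinction.
Only one geometric arrangement is possible; it has no improper symmetry element, so it exists as a pair of enantiomers (2 stereoisomers).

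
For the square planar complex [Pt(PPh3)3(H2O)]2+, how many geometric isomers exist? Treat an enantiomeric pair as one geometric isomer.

Only one geometric arrangement is possible.

1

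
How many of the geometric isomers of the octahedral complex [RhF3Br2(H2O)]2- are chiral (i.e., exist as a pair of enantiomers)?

0

Systematic placement gives 3 geometric isomers: F mer, Br trans; F fac, Br cis; F mer, Br cis.
Each arrangement has an internal mirror plane or centre of symmetry, so none is chiral.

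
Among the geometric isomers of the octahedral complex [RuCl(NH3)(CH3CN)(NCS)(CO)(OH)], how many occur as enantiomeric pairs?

Exhaustive case analysis gives 15 geometric isomers.
Of these, 15 lack any improper symmetry element and so occur as enantiomeric pairs, giving 15 + 15 = 30 stereoisomers in total.

15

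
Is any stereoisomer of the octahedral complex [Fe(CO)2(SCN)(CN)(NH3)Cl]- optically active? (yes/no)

The six octahedral sites form three mutually perpendicular trans pairs.
Systematic enumeration (placing each ligand type in turn and discarding arrangements equivalent by rotation or reflection) gives 9 geometric isomers.
Of these, 6 lack any improper symmetry element and so occur as enantiomeric pairs, giving 9 + 6 = 15 stereoisomers in total.

yes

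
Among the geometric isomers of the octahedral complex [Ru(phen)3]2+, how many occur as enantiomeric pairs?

1

The six octahedral sites form three mutually perpendicular trans pairs.
Each phen is bidentate and must span two cis positions.
Only one geometric arrangement is possible; it has no improper symmetry element, so it exists as a pair of enantiomers (2 stereoisomers).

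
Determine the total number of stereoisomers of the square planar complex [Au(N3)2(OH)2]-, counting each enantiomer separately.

A square has two trans pairs of vertices; adjacent vertices are cis.
There are 2 geometric isomers: N3 cis; N3 trans.
Each arrangement has an internal mirror plane or centre of symmetry, so none is chiral.

2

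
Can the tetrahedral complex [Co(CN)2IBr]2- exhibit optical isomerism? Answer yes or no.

no

All four vertices of a tetrahedron are equivalent and mutually adjacent, so cis/trans isomerism cannot arise.
Only one geometric arrangement is possible.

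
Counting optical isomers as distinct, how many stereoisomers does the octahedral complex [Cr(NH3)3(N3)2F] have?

The distinct arrangements are (3 in all): NH3 mer, N3 cis; NH3 mer, N3 trans; NH3 fac, N3 cis.
Each arrangement has an internal mirror plane or centre of symmetry, so none is chiral.

3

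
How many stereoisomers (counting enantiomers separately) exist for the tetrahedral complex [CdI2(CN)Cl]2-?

In a tetrahedral complex all four positions are equivalent and every pair of ligands is adjacent — there is no cis/trans distinction.
Only one geometric arrangement is possible.

1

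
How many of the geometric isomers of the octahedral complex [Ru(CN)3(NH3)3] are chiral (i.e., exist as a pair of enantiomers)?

Working through the distinct placements yields 2 geometric isomers: CN mer; CN fac.
Each arrangement has an internal mirror plane or centre of symmetry, so none is chiral.

0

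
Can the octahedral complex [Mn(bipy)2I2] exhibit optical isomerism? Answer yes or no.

yes

The six octahedral sites form three mutually perpendicular trans pairs.
Each bipy is bidentate and must span two cis positions.
Systematic placement gives 2 geometric isomers: I trans; I cis (chiral).
One of these lacks any improper symmetry element and so occurs as an enantiomeric pair, giving 2 + 1 = 3 stereoisomers in total.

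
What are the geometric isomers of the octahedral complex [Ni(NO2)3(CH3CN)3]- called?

An octahedron has six vertices in three trans pairs; every non-trans pair is cis.
There are 2 geometric isomers: NO2 mer; NO2 fac.

fac and mer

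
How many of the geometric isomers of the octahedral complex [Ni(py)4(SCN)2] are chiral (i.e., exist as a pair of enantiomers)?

There are 2 geometric isomers: SCN trans; SCN cis.
Each arrangement has an internal mirror plane or centre of symmetry, so none is chiral.

0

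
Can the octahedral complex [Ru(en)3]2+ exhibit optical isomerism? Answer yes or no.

yes

An octahedron has six vertices in three trans pairs; every non-trans pair is cis.
Each en is bidentate and must span two cis positions.
Only one geometric arrangement is possible; it has no improper symmetry element, so it exists as a pair of enantiomers (2 stereoisomers).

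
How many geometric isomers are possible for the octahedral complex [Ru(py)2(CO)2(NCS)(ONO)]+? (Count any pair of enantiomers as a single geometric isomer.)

6

There are 6 geometric isomers: py trans, CO trans; py cis, CO trans; py trans, CO cis; py cis, CO cis (3 arrangements, 2 chiral).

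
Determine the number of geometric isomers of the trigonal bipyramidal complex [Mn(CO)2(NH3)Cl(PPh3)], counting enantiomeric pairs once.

A trigonal bipyramid has two axial and three equatorial sites, which are chemically inequivalent.
Exhaustive case analysis gives 7 geometric isomers.

7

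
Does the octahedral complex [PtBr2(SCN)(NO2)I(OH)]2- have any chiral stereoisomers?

yes

Exhaustive case analysis gives 9 geometric isomers.
Of these, 6 lack any improper symmetry element and so occur as enantiomeric pairs, giving 9 + 6 = 15 stereoisomers in total.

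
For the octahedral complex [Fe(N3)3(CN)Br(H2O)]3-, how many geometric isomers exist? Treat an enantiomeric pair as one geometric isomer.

4

In an octahedral complex each vertex has one trans partner and four cis neighbours.
Working through the distinct placements yields 4 geometric isomers: N3 mer (3 arrangements); N3 fac (chiral).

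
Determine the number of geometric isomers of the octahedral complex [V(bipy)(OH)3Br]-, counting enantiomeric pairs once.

An octahedron has six vertices in three trans pairs; every non-trans pair is cis.
Each bipy is bidentate and must span two cis positions.
Working through the distinct placements yields 2 geometric isomers: OH fac; OH mer.

2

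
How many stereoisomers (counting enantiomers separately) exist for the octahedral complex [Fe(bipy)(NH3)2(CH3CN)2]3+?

4

Each bipy is bidentate and must span two cis positions.
Working through the distinct placements yields 3 geometric isomers: NH3 cis, CH3CN trans; NH3 cis, CH3CN cis (chiral); NH3 trans, CH3CN cis.
One of these lacks any improper symmetry element and so occurs as an enantiomeric pair, giving 3 + 1 = 4 stereoisomers in total.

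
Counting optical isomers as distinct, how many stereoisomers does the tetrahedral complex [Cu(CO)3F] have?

1

In a tetrahedral complex all four positions are equivalent and every pair of ligands is adjacent — there is no cis/trans distinction.
Only one geometric arrangement is possible.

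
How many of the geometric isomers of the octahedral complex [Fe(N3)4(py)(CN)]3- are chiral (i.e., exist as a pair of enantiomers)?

0

The six octahedral sites form three mutually perpendicular trans pairs.
There are 2 geometric isomers: py and CN mutually cis; py and CN mutually trans.
Each arrangement has an internal mirror plane or centre of symmetry, so none is chiral.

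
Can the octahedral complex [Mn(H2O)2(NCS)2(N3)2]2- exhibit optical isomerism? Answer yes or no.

yes

In an octahedral complex each vertex has one trans partner and four cis neighbours.
Systematic placement gives 5 geometric isomers: H2O trans, NCS trans, N3 trans; H2O trans, NCS cis, N3 cis; H2O cis, NCS trans, N3 cis; H2O cis, NCS cis, N3 cis (chiral); H2O cis, NCS cis, N3 trans.
One of these lacks any improper symmetry element and so occurs as an enantiomeric pair, giving 5 + 1 = 6 stereoisomers in total.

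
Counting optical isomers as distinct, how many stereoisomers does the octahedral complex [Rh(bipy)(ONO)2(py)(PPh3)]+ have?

6

An octahedron has six vertices in three trans pairs; every non-trans pair is cis.
Each bipy is bidentate and must span two cis positions.
The distinct arrangements are (4 in all): ONO trans; ONO cis (3 arrangements, 2 chiral).
Of these, 2 lack any improper symmetry element and so occur as enantiomeric pairs, giving 4 + 2 = 6 stereoisomers in total.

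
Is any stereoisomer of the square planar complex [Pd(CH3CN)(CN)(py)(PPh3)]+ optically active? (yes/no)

A square has two trans pairs of vertices; adjacent vertices are cis.
Working through the distinct placements yields 3 geometric isomers: (CH3CN/PPh3 trans, CN/py trans); (CH3CN/py trans, CN/PPh3 trans); (CH3CN/CN trans, PPh3/py trans).
Each arrangement has an internal mirror plane or centre of symmetry, so none is chiral.

no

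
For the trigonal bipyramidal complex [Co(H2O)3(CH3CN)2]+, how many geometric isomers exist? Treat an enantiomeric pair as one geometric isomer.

A trigonal bipyramid has two axial and three equatorial sites, which are chemically inequivalent.
There are 3 geometric isomers: CH3CN both axial; CH3CN one axial, one equatorial; CH3CN both equatorial.

3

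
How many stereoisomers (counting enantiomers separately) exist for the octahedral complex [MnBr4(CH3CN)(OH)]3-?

2

The distinct arrangements are (2 in all): CH3CN and OH mutually trans; CH3CN and OH mutually cis.
Each arrangement has an internal mirror plane or centre of symmetry, so none is chiral.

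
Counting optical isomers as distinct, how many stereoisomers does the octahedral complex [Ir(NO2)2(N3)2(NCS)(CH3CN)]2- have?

8

Systematic placement gives 6 geometric isomers: NO2 trans, N3 cis; NO2 cis, N3 cis (3 arrangements, 2 chiral); NO2 trans, N3 trans; NO2 cis, N3 trans.
Of these, 2 lack any improper symmetry element and so occur as enantiomeric pairs, giving 6 + 2 = 8 stereoisomers in total.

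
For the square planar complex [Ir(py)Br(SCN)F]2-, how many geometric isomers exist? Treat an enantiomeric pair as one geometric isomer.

3

In a square planar complex each vertex has one trans partner and two cis neighbours.
The distinct arrangements are (3 in all): (Br/SCN trans, F/py trans); (Br/py trans, F/SCN trans); (Br/F trans, SCN/py trans).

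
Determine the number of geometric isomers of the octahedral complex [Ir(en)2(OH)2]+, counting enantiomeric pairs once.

2

In an octahedral complex each vertex has one trans partner and four cis neighbours.
Each en is bidentate and must span two cis positions.
Systematic placement gives 2 geometric isomers: OH trans; OH cis (chiral).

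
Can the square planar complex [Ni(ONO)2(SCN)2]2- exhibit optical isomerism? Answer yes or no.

Systematic placement gives 2 geometric isomers: ONO cis; ONO trans.
Each arrangement has an internal mirror plane or centre of symmetry, so none is chiral.

no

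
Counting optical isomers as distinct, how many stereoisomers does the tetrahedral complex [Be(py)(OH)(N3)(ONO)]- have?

All four vertices of a tetrahedron are equivalent and mutually adjacent, so cis/trans isomerism cannot arise.
Only one geometric arrangement is possible; it has no improper symmetry element, so it exists as a pair of enantiomers (2 stereoisomers).

2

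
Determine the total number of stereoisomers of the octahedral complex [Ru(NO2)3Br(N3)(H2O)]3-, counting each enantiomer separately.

In an octahedral complex each vertex has one trans partner and four cis neighbours.
The distinct arrangements are (4 in all): NO2 mer (3 arrangements); NO2 fac (chiral).
One of these lacks any improper symmetry element and so occurs as an enantiomeric pair, giving 4 + 1 = 5 stereoisomers in total.

5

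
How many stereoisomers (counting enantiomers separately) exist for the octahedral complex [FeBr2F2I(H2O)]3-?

In an octahedral complex each vertex has one trans partner and four cis neighbours.
Working through the distinct placements yields 6 geometric isomers: Br trans, F trans; Br trans, F cis; Br cis, F cis (3 arrangements, 2 chiral); Br cis, F trans.
Of these, 2 lack any improper symmetry element and so occur as enantiomeric pairs, giving 6 + 2 = 8 stereoisomers in total.

8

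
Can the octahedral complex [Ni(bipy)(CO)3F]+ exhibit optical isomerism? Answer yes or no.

no

The six octahedral sites form three mutually perpendicular trans pairs.
Each bipy is bidentate and must span two cis positions.
The distinct arrangements are (2 in all): CO mer; CO fac.
Each arrangement has an internal mirror plane or centre of symmetry, so none is chiral.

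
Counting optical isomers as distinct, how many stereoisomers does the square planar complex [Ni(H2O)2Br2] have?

2

There are 2 geometric isomers: H2O cis; H2O trans.
Each arrangement has an internal mirror plane or centre of symmetry, so none is chiral.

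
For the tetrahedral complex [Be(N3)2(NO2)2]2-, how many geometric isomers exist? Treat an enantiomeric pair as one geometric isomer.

In a tetrahedral complex all four positions are equivalent and every pair of ligands is adjacent — there is no cis/trans distinction.
Only one geometric arrangement is possible.

1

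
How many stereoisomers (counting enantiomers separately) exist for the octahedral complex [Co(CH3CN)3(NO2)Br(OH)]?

In an octahedral complex each vertex has one trans partner and four cis neighbours.
There are 4 geometric isomers: CH3CN mer (3 arrangements); CH3CN fac (chiral).
One of these lacks any improper symmetry element and so occurs as an enantiomeric pair, giving 4 + 1 = 5 stereoisomers in total.

5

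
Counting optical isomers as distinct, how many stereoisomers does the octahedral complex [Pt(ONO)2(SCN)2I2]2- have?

6

The six octahedral sites form three mutually perpendicular trans pairs.
Systematic placement gives 5 geometric isomers: ONO trans, SCN trans, I trans; ONO cis, SCN cis, I trans; ONO cis, SCN trans, I cis; ONO cis, SCN cis, I cis (chiral); ONO trans, SCN cis, I cis.
One of these lacks any improper symmetry element and so occurs as an enantiomeric pair, giving 5 + 1 = 6 stereoisomers in total.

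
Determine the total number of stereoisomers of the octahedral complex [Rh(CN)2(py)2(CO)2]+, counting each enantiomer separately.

An octahedron has six vertices in three trans pairs; every non-trans pair is cis.
There are 5 geometric isomers: CN trans, py trans, CO trans; CN trans, py cis, CO cis; CN cis, py trans, CO cis; CN cis, py cis, CO cis (chiral); CN cis, py cis, CO trans.
One of these lacks any improper symmetry element and so occurs as an enantiomeric pair, giving 5 + 1 = 6 stereoisomers in total.

6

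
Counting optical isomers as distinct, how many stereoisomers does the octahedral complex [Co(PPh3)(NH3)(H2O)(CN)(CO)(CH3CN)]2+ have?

30

An octahedron has six vertices in three trans pairs; every non-trans pair is cis.
Placing the ligands in turn and identifying arrangements related by rotation or reflection leaves 15 distinct geometric isomers.
Of these, 15 lack any improper symmetry element and so occur as enantiomeric pairs, giving 15 + 15 = 30 stereoisomers in total.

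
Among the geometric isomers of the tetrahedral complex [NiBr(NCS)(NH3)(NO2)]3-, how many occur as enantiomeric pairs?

All four vertices of a tetrahedron are equivalent and mutually adjacent, so cis/trans isomerism cannot arise.
Only one geometric arrangement is possible; it has no improper symmetry element, so it exists as a pair of enantiomers (2 stereoisomers).

1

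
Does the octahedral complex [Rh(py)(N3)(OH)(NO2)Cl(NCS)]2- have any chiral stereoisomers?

yes

An octahedron has six vertices in three trans pairs; every non-trans pair is cis.
Placing the ligands in turn and identifying arrangements related by rotation or reflection leaves 15 distinct geometric isomers.
Of these, 15 lack any improper symmetry element and so occur as enantiomeric pairs, giving 15 + 15 = 30 stereoisomers in total.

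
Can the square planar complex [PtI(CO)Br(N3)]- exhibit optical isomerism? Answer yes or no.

A square has two trans pairs of vertices; adjacent vertices are cis.
Working through the distinct placements yields 3 geometric isomers: (Br/I trans, CO/N3 trans); (Br/N3 trans, CO/I trans); (Br/CO trans, I/N3 trans).
Each arrangement has an internal mirror plane or centre of symmetry, so none is chiral.

no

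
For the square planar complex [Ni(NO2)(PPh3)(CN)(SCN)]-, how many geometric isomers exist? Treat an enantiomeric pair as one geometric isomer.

3

Systematic placement gives 3 geometric isomers: (CN/PPh3 trans, NO2/SCN trans); (CN/SCN trans, NO2/PPh3 trans); (CN/NO2 trans, PPh3/SCN trans).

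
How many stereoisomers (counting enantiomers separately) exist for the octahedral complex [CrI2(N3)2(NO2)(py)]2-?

The six octahedral sites form three mutually perpendicular trans pairs.
There are 6 geometric isomers: I trans, N3 trans; I trans, N3 cis; I cis, N3 cis (3 arrangements, 2 chiral); I cis, N3 trans.
Of these, 2 lack any improper symmetry element and so occur as enantiomeric pairs, giving 6 + 2 = 8 stereoisomers in total.

8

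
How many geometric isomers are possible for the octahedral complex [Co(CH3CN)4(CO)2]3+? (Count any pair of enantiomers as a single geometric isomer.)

2

The six octahedral sites form three mutually perpendicular trans pairs.
There are 2 geometric isomers: CO trans; CO cis.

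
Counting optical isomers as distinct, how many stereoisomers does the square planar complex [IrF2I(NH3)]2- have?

The distinct arrangements are (2 in all): F cis; F trans.
Each arrangement has an internal mirror plane or centre of symmetry, so none is chiral.

2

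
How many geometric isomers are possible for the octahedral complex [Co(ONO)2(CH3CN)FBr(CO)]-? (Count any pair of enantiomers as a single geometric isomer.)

An octahedron has six vertices in three trans pairs; every non-trans pair is cis.
Systematic enumeration (placing each ligand type in turn and discarding arrangements equivalent by rotation or reflection) gives 9 geometric isomers.

9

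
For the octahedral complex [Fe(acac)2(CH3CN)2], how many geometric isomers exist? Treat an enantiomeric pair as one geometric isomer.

Each acac is bidentate and must span two cis positions.
The distinct arrangements are (2 in all): CH3CN trans; CH3CN cis (chiral).

2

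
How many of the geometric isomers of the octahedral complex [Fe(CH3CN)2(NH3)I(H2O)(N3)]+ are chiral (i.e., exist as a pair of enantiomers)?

6

An octahedron has six vertices in three trans pairs; every non-trans pair is cis.
Systematic enumeration (placing each ligand type in turn and discarding arrangements equivalent by rotation or reflection) gives 9 geometric isomers.
Of these, 6 lack any improper symmetry element and so occur as enantiomeric pairs, giving 9 + 6 = 15 stereoisomers in total.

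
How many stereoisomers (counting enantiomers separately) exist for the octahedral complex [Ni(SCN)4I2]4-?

2

The six octahedral sites form three mutually perpendicular trans pairs.
Systematic placement gives 2 geometric isomers: I trans; I cis.
Each arrangement has an internal mirror plane or centre of symmetry, so none is chiral.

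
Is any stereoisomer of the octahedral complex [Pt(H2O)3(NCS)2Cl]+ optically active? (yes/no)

no

The six octahedral sites form three mutually perpendicular trans pairs.
Systematic placement gives 3 geometric isomers: H2O mer, NCS trans; H2O fac, NCS cis; H2O mer, NCS cis.
Each arrangement has an internal mirror plane or centre of symmetry, so none is chiral.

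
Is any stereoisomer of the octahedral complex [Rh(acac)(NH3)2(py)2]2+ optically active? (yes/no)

yes

An octahedron has six vertices in three trans pairs; every non-trans pair is cis.
Each acac is bidentate and must span two cis positions.
Systematic placement gives 3 geometric isomers: NH3 trans, py cis; NH3 cis, py trans; NH3 cis, py cis (chiral).
One of these lacks any improper symmetry element and so occurs as an enantiomeric pair, giving 3 + 1 = 4 stereoisomers in total.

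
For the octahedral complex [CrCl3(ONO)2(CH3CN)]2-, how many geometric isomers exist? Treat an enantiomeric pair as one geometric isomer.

3

An octahedron has six vertices in three trans pairs; every non-trans pair is cis.
The distinct arrangements are (3 in all): Cl mer, ONO trans; Cl fac, ONO cis; Cl mer, ONO cis.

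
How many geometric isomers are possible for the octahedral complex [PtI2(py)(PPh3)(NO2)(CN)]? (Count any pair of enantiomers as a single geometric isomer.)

The six octahedral sites form three mutually perpendicular trans pairs.
Systematic enumeration (placing each ligand type in turn and discarding arrangements equivalent by rotation or reflection) gives 9 geometric isomers.

9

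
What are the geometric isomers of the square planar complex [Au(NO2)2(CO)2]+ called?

A square has two trans pairs of vertices; adjacent vertices are cis.
There are 2 geometric isomers: NO2 cis; NO2 trans.

cis and trans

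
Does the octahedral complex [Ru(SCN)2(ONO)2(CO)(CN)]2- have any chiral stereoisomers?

An octahedron has six vertices in three trans pairs; every non-trans pair is cis.
There are 6 geometric isomers: SCN trans, ONO trans; SCN cis, ONO cis (3 arrangements, 2 chiral); SCN trans, ONO cis; SCN cis, ONO trans.
Of these, 2 lack any improper symmetry element and so occur as enantiomeric pairs, giving 6 + 2 = 8 stereoisomers in total.

yes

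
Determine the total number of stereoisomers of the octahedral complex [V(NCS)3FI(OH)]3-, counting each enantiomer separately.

The six octahedral sites form three mutually perpendicular trans pairs.
Working through the distinct placements yields 4 geometric isomers: NCS mer (3 arrangements); NCS fac (chiral).
One of these lacks any improper symmetry element and so occurs as an enantiomeric pair, giving 4 + 1 = 5 stereoisomers in total.

5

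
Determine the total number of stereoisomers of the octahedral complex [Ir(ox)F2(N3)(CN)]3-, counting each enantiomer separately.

An octahedron has six vertices in three trans pairs; every non-trans pair is cis.
Each ox is bidentate and must span two cis positions.
There are 4 geometric isomers: F cis (3 arrangements, 2 chiral); F trans.
Of these, 2 lack any improper symmetry element and so occur as enantiomeric pairs, giving 4 + 2 = 6 stereoisomers in total.

6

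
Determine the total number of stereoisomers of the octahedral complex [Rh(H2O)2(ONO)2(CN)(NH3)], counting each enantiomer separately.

8

In an octahedral complex each vertex has one trans partner and four cis neighbours.
Working through the distinct placements yields 6 geometric isomers: H2O cis, ONO trans; H2O cis, ONO cis (3 arrangements, 2 chiral); H2O trans, ONO trans; H2O trans, ONO cis.
Of these, 2 lack any improper symmetry element and so occur as enantiomeric pairs, giving 6 + 2 = 8 stereoisomers in total.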